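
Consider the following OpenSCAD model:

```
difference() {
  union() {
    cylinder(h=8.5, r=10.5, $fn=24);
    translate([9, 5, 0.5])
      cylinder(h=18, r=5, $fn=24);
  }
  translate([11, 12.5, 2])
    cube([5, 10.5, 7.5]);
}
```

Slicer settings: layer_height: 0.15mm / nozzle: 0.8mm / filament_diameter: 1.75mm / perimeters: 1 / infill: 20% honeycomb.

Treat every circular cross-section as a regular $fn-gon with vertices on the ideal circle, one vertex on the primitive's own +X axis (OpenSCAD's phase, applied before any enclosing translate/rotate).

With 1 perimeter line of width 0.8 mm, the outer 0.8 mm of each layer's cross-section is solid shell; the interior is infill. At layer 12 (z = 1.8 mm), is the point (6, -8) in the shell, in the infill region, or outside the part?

shell

At z = 1.8 mm: the cylinder: section is a regular 24-gon, circumradius r=10.5; the cylinder at (9, 5): section is a regular 24-gon, circumradius r=5; Merging all regions: the regions partially overlap (shared area 36.26 mm²), so overlapping operands fuse into one piece — 1 connected region; the cube at (11, 12.5) is not intersected at this z (z outside [2, 9.5]); After the difference (first − rest): none of the subtracted shapes is present at this height, so that combined region is unchanged — 1 connected region. Overall, the cross-section is a single solid region. The nearest boundary edge runs (7.42, -7.42)→(5.25, -9.09); distance from the point to it = 0.41 mm. The point is inside the cross-section, 0.41 mm from the nearest boundary — within the 0.8 mm shell band (1 × 0.8).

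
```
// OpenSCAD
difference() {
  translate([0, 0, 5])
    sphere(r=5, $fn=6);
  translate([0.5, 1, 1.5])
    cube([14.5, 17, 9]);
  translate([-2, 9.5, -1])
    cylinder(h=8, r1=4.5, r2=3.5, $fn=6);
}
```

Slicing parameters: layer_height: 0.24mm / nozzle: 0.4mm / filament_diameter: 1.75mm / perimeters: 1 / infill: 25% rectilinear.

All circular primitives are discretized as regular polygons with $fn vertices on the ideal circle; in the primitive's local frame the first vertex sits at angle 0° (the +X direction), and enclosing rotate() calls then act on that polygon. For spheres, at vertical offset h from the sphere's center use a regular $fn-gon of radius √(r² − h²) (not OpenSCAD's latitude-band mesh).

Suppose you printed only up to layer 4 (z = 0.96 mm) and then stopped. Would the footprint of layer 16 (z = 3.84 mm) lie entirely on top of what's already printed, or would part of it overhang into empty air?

part overhangs

Compare the two slices. At z = 0.96: the r=5 sphere slices to a regular 6-gon of circumradius 2.946 (√(r²−h²) with h=4.04 from center) (area = (6/2)·2.946²·sin(360°/6) = 22.55 mm²); the cube at (0.5, 1) is absent (z outside [1.5, 10.5]); the cone at (-2, 9.5): at t=0.245 of its height the radius interpolates to r₁+(r₂−r₁)t = 4.255, giving a regular 6-gon of that circumradius (area = (6/2)·4.255²·sin(360°/6) = 47.04 mm²); Taking the first minus the rest: starting from the r=5 sphere (22.55 mm²), the cone at (-2, 9.5) misses the remaining region (no effect) — area = 22.55 mm². At z = 3.84: the r=5 sphere slices to a regular 6-gon of circumradius 4.864 (√(r²−h²) with h=1.16 from center) (area = (6/2)·4.864²·sin(360°/6) = 61.46 mm²); the 14.5×17 cube at (0.5, 1) contributes its full rectangle (area 246.50 mm²); the cone at (-2, 9.5): at t=0.605 of its height the radius interpolates to r₁+(r₂−r₁)t = 3.895, giving a regular 6-gon of that circumradius (area = (6/2)·3.895²·sin(360°/6) = 39.42 mm²); Subtracting the remaining from the first: starting from the r=5 sphere (61.46 mm²), the 14.5×17 cube at (0.5, 1) partially overlaps it — only the 9.18 mm² overlap (of its 246.50 mm²) is removed, clipping the outline; the cone at (-2, 9.5) misses the remaining region (no effect) — area = 52.27 mm². Checking containment: at z = 3.84 the cross-section extends beyond the z = 0.96 cross-section by about 31.93 mm².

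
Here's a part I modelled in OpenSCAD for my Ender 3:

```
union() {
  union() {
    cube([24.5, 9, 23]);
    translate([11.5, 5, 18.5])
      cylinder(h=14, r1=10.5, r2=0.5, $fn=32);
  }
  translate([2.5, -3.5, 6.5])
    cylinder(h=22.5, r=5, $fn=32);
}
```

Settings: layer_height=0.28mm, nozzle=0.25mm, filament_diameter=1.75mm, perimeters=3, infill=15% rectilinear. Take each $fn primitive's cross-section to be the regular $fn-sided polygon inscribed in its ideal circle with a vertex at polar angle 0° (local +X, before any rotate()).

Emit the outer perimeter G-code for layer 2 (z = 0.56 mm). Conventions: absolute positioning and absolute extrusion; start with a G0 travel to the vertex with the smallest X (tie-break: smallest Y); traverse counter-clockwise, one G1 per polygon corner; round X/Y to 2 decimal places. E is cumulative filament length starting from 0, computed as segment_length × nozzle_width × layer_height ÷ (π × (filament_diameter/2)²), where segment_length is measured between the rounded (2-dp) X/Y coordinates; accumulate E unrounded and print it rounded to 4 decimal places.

G0 X0.00 Y0.00 Z0.56
G1 X24.50 Y0.00 E0.7130
G1 X24.50 Y9.00 E0.9749
G1 X0.00 Y9.00 E1.6880
G1 X0.00 Y0.00 E1.9499

At z = 0.56 mm: the cube is present — its section is the full 24.5×9 rectangle; the cone at (11.5, 5) does not reach this height (z outside [18.5, 32.5]); Merging all regions: only the 24.5×9 cube is present, so the union is just that shape — 1 connected region; the cylinder at (2.5, -3.5) is absent (z outside [6.5, 29]); Combining (union): only that combined region is present, so the union is just that shape — 1 connected region. The outline is a single polygon with 4 vertices. Extrusion per mm of travel: 0.25 × 0.28 / (π × 0.875²) = 0.029103. Accumulating E over each segment gives final E = 1.9499.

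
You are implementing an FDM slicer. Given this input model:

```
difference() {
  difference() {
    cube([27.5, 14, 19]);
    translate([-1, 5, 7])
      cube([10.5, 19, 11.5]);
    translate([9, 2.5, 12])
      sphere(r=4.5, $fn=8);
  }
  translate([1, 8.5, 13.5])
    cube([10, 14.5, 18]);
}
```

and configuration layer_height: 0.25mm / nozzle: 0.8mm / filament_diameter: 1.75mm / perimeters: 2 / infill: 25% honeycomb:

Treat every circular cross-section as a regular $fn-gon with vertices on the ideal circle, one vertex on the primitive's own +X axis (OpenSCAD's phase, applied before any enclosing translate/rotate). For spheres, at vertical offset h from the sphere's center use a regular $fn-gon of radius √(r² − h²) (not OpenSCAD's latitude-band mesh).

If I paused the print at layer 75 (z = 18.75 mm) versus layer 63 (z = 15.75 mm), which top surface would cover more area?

Layer 75 (z = 18.75): the cube is present — its section is the full 27.5×14 rectangle (area 385.00 mm²); the cube at (-1, 5) is not intersected at this z (z outside [7, 18.5]); the sphere at (9, 2.5) does not reach this height (|z−center|=6.750 > r=4.5); Subtracting the remaining from the first: none of the subtracted shapes is present at this height, so the 27.5×14 cube is unchanged — area = 385.00 mm²; the cube at (1, 8.5) (footprint 10×14.5) is included at this height (area 145.00 mm²); Taking the first minus the rest: starting from that combined region (385.00 mm²), the 10×14.5 cube at (1, 8.5) partially overlaps it — only the 55.00 mm² overlap (of its 145.00 mm²) is removed, clipping the outline — area = 330.00 mm². So its area = 330.00 mm². Layer 63 (z = 15.75): the cube is present — its section is the full 27.5×14 rectangle (area 385.00 mm²); the cube at (-1, 5) (footprint 10.5×19) is included at this height (area 199.50 mm²); the sphere at (9, 2.5): section is a regular 8-gon, circumradius = √(r²−h²) = √(4.5²−3.75²) = 2.487 (area = (8/2)·2.487²·sin(360°/8) = 17.50 mm²); Subtracting the remaining from the first: starting from the 27.5×14 cube (385.00 mm²), the 10.5×19 cube at (-1, 5) partially overlaps it — only the 85.50 mm² overlap (of its 199.50 mm²) is removed, clipping the outline; the r=4.5 sphere at (9, 2.5) lies wholly inside it (removes its full 17.50 mm² and its 15.23 mm outline becomes a hole wall) — area = 282.00 mm²; the 10×14.5 cube at (1, 8.5) contributes its full rectangle (area 145.00 mm²); Taking the first minus the rest: starting from the result so far (282.00 mm²), the 10×14.5 cube at (1, 8.5) partially overlaps it — only the 8.25 mm² overlap (of its 145.00 mm²) is removed, clipping the outline — area = 273.75 mm². So its area = 273.75 mm². Layer 75 is larger (330.00 vs 273.75 mm²).

layer 75 (z = 18.75 mm)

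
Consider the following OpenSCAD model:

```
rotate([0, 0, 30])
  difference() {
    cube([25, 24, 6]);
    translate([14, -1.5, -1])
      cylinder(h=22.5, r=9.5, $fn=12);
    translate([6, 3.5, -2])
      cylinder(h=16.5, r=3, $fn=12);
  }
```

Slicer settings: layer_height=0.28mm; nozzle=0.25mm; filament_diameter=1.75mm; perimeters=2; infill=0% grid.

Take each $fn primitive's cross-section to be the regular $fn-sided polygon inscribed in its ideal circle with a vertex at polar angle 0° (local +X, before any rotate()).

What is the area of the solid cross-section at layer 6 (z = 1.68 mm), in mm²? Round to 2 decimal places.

477.15 mm²

At z = 1.68 mm: the 25×24 cube contributes its full rectangle (area 600.00 mm²); the cylinder at (14, -1.5): section is a regular 12-gon, circumradius r=9.5 (area = (12/2)·9.500²·sin(360°/12) = 270.75 mm²); the r=3 cylinder at (6, 3.5) contributes a regular 12-gon of circumradius 3 (area = (12/2)·3.000²·sin(360°/12) = 27.00 mm²); Subtracting the remaining from the first: starting from the 25×24 cube (600.00 mm²), the r=9.5 cylinder at (14, -1.5) partially overlaps it — only the 107.48 mm² overlap (of its 270.75 mm²) is removed, clipping the outline; the r=3 cylinder at (6, 3.5) partially overlaps it — only the 15.37 mm² overlap (of its 27.00 mm²) is removed, clipping the outline — area = 477.15 mm²; (whole slice rotated 30° about Z — lengths, areas and connectivity unchanged). Overall, the cross-section is a single solid region. Net area = 477.15 mm².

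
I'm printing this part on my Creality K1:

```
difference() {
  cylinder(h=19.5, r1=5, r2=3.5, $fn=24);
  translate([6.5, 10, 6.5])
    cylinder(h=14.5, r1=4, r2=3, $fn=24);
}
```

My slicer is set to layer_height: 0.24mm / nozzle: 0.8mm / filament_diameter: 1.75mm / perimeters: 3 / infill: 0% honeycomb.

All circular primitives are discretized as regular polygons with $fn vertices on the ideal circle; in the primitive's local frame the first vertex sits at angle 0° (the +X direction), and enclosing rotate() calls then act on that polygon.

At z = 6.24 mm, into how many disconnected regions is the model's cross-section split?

At z = 6.24 mm: the cone: at t=0.320 of its height the radius interpolates to r₁+(r₂−r₁)t = 4.520, giving a regular 24-gon of that circumradius; the cone at (6.5, 10) does not reach this height (z outside [6.5, 21]); Subtracting the remaining from the first: none of the subtracted shapes is present at this height, so the cone is unchanged — 1 connected region. The result has 1 disconnected region.

1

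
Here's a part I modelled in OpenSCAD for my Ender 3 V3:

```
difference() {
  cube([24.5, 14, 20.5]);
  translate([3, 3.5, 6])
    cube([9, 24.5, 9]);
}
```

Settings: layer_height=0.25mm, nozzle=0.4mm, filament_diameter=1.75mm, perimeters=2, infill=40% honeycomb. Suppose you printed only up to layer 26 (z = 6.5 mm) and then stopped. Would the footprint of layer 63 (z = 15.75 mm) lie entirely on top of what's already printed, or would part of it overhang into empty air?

part overhangs

Compare the two slices. At z = 6.5: the cube (footprint 24.5×14) is included at this height (area 343.00 mm²); the 9×24.5 cube at (3, 3.5) contributes its full rectangle (area 220.50 mm²); Subtracting the remaining from the first: starting from the 24.5×14 cube (343.00 mm²), the 9×24.5 cube at (3, 3.5) partially overlaps it — only the 94.50 mm² overlap (of its 220.50 mm²) is removed, clipping the outline — area = 248.50 mm². At z = 15.75: the cube (footprint 24.5×14) is included at this height (area 343.00 mm²); the cube at (3, 3.5) does not reach this height (z outside [6, 15]); Taking the first minus the rest: none of the subtracted shapes is present at this height, so the 24.5×14 cube is unchanged — area = 343.00 mm². Checking containment: at z = 15.75 the cross-section extends beyond the z = 6.5 cross-section by about 94.50 mm².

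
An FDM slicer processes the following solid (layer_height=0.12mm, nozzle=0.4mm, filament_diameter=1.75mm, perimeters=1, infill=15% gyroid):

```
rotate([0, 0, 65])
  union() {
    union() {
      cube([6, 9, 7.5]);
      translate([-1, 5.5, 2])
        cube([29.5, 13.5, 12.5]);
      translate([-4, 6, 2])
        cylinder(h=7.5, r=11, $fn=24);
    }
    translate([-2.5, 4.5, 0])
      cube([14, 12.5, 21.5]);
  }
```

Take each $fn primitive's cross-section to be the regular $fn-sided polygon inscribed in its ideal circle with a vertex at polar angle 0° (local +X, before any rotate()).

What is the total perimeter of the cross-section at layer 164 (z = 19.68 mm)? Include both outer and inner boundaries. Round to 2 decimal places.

53.00 mm

At z = 19.68 mm: the cube is not intersected at this z (z outside [0, 7.5]); the cube at (-1, 5.5) is not intersected at this z (z outside [2, 14.5]); the cylinder at (-4, 6) is absent (z outside [2, 9.5]); Taking the union: nothing is present at this height; the 14×12.5 cube at (-2.5, 4.5) contributes its full rectangle (perimeter 53.00 mm); Merging all regions: only the 14×12.5 cube at (-2.5, 4.5) is present, so the union is just that shape — boundary = 53.00 mm; (rotated 65° about Z; rotation is an isometry so areas/perimeters/island counts are preserved). Overall, the cross-section is a single solid region. Total boundary length (outer) = 53.00 mm.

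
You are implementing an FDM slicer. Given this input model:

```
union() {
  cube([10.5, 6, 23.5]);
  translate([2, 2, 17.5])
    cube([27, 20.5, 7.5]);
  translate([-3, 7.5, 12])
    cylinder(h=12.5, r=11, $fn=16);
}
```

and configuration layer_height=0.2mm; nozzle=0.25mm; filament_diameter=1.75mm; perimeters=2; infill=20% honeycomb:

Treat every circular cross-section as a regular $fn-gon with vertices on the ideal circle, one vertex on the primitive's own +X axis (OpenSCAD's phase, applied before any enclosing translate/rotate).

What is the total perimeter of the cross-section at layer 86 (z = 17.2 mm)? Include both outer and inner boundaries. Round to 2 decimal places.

At z = 17.2 mm: the cube is present — its section is the full 10.5×6 rectangle (perimeter 33.00 mm); the cube at (2, 2) is not intersected at this z (z outside [17.5, 25]); the r=11 cylinder at (-3, 7.5) contributes a regular 16-gon of circumradius 11 (perimeter = 2·16·11.000·sin(180°/16) = 68.67 mm); Merging all regions: the regions partially overlap (shared area 40.09 mm²), so the edge portions inside another operand are dropped and the merged outline is re-measured after clipping — boundary = 76.29 mm. Overall, the cross-section is a single solid region. Total boundary length (outer) = 76.29 mm.

76.29 mm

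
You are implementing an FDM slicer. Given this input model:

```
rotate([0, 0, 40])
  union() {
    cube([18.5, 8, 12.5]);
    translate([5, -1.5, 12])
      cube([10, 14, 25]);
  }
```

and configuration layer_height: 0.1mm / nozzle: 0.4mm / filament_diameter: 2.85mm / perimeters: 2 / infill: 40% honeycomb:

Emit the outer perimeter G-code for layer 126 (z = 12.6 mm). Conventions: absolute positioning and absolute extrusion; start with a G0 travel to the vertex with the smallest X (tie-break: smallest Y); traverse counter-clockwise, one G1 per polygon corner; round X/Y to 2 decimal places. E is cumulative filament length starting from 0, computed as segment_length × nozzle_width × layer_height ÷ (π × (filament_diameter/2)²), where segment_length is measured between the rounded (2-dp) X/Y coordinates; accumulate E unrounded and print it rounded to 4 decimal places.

At z = 12.6 mm: the cube is absent (z outside [0, 12.5]); the 10×14 cube at (5, -1.5) contributes its full rectangle; Combining (union): only the 10×14 cube at (5, -1.5) is present, so the union is just that shape — 1 connected region; (whole slice rotated 40° about Z — lengths, areas and connectivity unchanged). The outline is a single polygon with 4 vertices. Extrusion per mm of travel: 0.4 × 0.1 / (π × 1.425²) = 0.006270. Accumulating E over each segment gives final E = 0.3010.

G0 X-4.20 Y12.79 Z12.60
G1 X4.79 Y2.06 E0.0878
G1 X12.45 Y8.49 E0.1505
G1 X3.46 Y19.22 E0.2383
G1 X-4.20 Y12.79 E0.3010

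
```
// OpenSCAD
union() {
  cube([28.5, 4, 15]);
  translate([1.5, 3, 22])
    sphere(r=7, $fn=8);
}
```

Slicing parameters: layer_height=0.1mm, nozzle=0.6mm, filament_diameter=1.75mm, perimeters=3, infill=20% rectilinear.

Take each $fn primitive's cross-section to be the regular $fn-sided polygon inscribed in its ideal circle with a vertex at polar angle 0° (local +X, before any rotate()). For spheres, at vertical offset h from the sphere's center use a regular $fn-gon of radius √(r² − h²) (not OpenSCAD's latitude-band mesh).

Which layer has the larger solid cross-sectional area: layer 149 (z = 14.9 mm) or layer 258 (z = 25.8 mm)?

Layer 149 (z = 14.9): the cube (footprint 28.5×4) is included at this height (area 114.00 mm²); the sphere at (1.5, 3) is absent (|z−center|=7.100 > r=7); Merging all regions: only the 28.5×4 cube is present, so the union is just that shape — area = 114.00 mm². So its area = 114.00 mm². Layer 258 (z = 25.8): the cube does not reach this height (z outside [0, 15]); the sphere at (1.5, 3): section is a regular 8-gon, circumradius = √(r²−h²) = √(7²−3.8²) = 5.879 (area = (8/2)·5.879²·sin(360°/8) = 97.75 mm²); Merging all regions: only the r=7 sphere at (1.5, 3) is present, so the union is just that shape — area = 97.75 mm². So its area = 97.75 mm². Layer 149 is larger (114.00 vs 97.75 mm²).

layer 149 (z = 14.9 mm)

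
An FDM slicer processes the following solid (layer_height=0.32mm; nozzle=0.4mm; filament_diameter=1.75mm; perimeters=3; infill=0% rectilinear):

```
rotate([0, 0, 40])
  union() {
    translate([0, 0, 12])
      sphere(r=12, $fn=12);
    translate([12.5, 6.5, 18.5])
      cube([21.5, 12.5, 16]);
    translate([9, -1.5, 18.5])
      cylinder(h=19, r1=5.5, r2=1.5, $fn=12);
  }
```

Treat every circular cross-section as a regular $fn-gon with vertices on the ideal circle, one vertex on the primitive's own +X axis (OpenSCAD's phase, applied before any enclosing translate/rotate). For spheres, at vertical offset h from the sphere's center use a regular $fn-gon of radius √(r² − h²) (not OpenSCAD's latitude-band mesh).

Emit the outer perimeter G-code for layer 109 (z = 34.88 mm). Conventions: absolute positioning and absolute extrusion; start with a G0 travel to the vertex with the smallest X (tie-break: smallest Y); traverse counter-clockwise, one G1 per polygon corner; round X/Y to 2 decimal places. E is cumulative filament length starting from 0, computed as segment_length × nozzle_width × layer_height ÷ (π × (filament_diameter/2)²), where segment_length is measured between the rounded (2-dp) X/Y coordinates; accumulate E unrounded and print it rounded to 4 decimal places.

At z = 34.88 mm: the sphere is absent (|z−center|=22.880 > r=12); the cube at (12.5, 6.5) is not intersected at this z (z outside [18.5, 34.5]); the cone at (9, -1.5) (r1=5.5→r2=1.5) has section circumradius 2.052 here — a regular 12-gon; Combining (union): only the cone at (9, -1.5) is present, so the union is just that shape — 1 connected region; (rotated 40° about Z; rotation is an isometry so areas/perimeters/island counts are preserved). The outline is a single polygon with 12 vertices. Extrusion per mm of travel: 0.4 × 0.32 / (π × 0.875²) = 0.053216. Accumulating E over each segment gives final E = 0.6781.

G0 X5.84 Y4.28 Z34.88
G1 X6.29 Y3.32 E0.0564
G1 X7.16 Y2.71 E0.1130
G1 X8.21 Y2.62 E0.1690
G1 X9.18 Y3.06 E0.2257
G1 X9.79 Y3.93 E0.2823
G1 X9.88 Y4.99 E0.3389
G1 X9.43 Y5.95 E0.3953
G1 X8.56 Y6.56 E0.4519
G1 X7.50 Y6.66 E0.5085
G1 X6.54 Y6.21 E0.5649
G1 X5.93 Y5.34 E0.6215
G1 X5.84 Y4.28 E0.6781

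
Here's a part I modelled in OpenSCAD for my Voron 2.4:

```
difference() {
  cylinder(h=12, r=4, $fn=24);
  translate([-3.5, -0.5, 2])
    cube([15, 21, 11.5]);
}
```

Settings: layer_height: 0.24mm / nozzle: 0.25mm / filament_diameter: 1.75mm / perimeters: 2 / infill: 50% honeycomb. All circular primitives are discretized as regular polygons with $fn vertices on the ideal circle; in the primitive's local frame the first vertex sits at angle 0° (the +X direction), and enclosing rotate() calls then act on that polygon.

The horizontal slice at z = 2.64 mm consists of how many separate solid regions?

1

At z = 2.64 mm: the r=4 cylinder contributes a regular 24-gon of circumradius 4; the cube at (-3.5, -0.5) (footprint 15×21) is included at this height; After the difference (first − rest): starting from the r=4 cylinder, the 15×21 cube at (-3.5, -0.5) partially overlaps it — only the 27.97 mm² overlap (of its 315.00 mm²) is removed, clipping the outline — 1 connected region. The result has 1 disconnected region.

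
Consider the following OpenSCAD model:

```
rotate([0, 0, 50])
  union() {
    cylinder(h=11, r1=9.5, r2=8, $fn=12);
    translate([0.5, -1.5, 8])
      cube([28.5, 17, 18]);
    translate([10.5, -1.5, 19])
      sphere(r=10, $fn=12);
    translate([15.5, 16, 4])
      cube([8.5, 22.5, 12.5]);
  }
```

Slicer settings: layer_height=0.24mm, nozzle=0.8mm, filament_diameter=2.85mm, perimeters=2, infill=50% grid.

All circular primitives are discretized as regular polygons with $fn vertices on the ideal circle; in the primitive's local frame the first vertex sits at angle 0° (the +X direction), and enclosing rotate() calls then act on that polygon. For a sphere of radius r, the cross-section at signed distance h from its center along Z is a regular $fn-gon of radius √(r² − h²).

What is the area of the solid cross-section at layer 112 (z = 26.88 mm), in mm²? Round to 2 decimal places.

At z = 26.88 mm: the cone is absent (z outside [0, 11]); the cube at (0.5, -1.5) does not reach this height (z outside [8, 26]); the r=10 sphere at (10.5, -1.5) contributes a regular 12-gon of circumradius √(10²−7.88²) = 6.157 (area = (12/2)·6.157²·sin(360°/12) = 113.72 mm²); the cube at (15.5, 16) does not reach this height (z outside [4, 16.5]); Taking the union: only the r=10 sphere at (10.5, -1.5) is present, so the union is just that shape — area = 113.72 mm²; (whole slice rotated 50° about Z — lengths, areas and connectivity unchanged). Overall, the cross-section is a single solid region. Net area = 113.72 mm².

113.72 mm²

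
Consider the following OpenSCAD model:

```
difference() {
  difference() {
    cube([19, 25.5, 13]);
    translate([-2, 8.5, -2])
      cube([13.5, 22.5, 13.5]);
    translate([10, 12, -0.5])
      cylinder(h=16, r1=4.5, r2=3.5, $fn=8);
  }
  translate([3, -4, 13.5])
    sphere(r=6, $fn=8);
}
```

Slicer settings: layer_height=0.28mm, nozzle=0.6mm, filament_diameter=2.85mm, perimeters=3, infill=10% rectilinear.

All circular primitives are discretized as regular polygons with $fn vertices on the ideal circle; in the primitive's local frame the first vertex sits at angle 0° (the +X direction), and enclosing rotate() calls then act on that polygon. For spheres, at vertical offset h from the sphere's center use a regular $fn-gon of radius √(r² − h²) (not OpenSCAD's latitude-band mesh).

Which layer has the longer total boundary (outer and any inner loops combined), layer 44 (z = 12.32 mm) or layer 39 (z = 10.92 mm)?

Layer 44 (z = 12.32): the cube (footprint 19×25.5) is included at this height (perimeter 89.00 mm); the cube at (-2, 8.5) is not intersected at this z (z outside [-2, 11.5]); the cone at (10, 12): at t=0.801 of its height the radius interpolates to r₁+(r₂−r₁)t = 3.699, giving a regular 8-gon of that circumradius (perimeter = 2·8·3.699·sin(180°/8) = 22.65 mm); Subtracting the remaining from the first: starting from the 19×25.5 cube, the cone at (10, 12) lies wholly inside it (removes its full 38.70 mm² and its 22.65 mm outline becomes a hole wall) — boundary (outer + 1 inner loop) = 111.65 mm; the r=6 sphere at (3, -4) contributes a regular 8-gon of circumradius √(6²−1.18²) = 5.883 (perimeter = 2·8·5.883·sin(180°/8) = 36.02 mm); Taking the first minus the rest: starting from that combined region, the r=6 sphere at (3, -4) partially overlaps it — only the 8.04 mm² overlap (of its 97.89 mm²) is removed, clipping the outline — boundary (outer + 1 inner loop) = 111.70 mm. So its perimeter = 111.70 mm. Layer 39 (z = 10.92): the 19×25.5 cube contributes its full rectangle (perimeter 89.00 mm); the cube at (-2, 8.5) is present — its section is the full 13.5×22.5 rectangle (perimeter 72.00 mm); the cone at (10, 12) contributes a regular 8-gon of circumradius 3.786 (interpolated between r1=4.5 and r2=3.5 at t=0.714) (perimeter = 2·8·3.786·sin(180°/8) = 23.18 mm); After the difference (first − rest): starting from the 19×25.5 cube, the 13.5×22.5 cube at (-2, 8.5) partially overlaps it — only the 195.50 mm² overlap (of its 303.75 mm²) is removed, clipping the outline; the cone at (10, 12) partially overlaps it — only the 10.04 mm² overlap (of its 40.55 mm²) is removed, clipping the outline — boundary = 91.13 mm; the sphere at (3, -4): section is a regular 8-gon, circumradius = √(r²−h²) = √(6²−2.58²) = 5.417 (perimeter = 2·8·5.417·sin(180°/8) = 33.17 mm); After the difference (first − rest): starting from that combined region, the r=6 sphere at (3, -4) partially overlaps it — only the 4.81 mm² overlap (of its 83.00 mm²) is removed, clipping the outline — boundary = 91.48 mm. So its perimeter = 91.48 mm. Layer 44 is larger (111.70 vs 91.48 mm).

layer 44 (z = 12.32 mm)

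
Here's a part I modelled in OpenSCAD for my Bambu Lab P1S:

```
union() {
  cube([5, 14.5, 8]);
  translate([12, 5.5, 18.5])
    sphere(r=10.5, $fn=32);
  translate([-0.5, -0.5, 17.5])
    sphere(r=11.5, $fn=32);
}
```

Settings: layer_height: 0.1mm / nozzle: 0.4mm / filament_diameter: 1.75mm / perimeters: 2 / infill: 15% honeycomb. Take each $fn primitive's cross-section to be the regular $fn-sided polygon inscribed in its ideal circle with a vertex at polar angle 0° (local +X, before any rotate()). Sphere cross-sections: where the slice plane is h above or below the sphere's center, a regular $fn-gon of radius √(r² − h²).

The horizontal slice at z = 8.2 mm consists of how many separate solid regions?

At z = 8.2 mm: the cube does not reach this height (z outside [0, 8]); the r=10.5 sphere at (12, 5.5) slices to a regular 32-gon of circumradius 2.040 (√(r²−h²) with h=10.3 from center); the sphere at (-0.5, -0.5): section is a regular 32-gon, circumradius = √(r²−h²) = √(11.5²−9.3²) = 6.765; Taking the union: the 2 present regions are separate (no shared area or edge), so areas and boundary lengths simply add and each stays a separate island — 2 connected regions. The result has 2 disconnected regions.

2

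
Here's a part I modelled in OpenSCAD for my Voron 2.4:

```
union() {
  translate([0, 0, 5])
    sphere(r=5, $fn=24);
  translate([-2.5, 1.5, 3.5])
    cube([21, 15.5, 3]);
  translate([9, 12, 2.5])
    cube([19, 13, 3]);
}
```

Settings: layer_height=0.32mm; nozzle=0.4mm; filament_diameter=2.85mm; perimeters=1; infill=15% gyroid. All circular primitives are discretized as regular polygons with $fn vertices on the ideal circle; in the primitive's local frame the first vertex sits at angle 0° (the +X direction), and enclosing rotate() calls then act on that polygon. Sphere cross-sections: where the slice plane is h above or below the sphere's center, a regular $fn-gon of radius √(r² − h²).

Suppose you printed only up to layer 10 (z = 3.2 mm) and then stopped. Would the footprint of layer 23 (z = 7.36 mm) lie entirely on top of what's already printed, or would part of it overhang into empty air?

Compare the two slices. At z = 3.2: the sphere: section is a regular 24-gon, circumradius = √(r²−h²) = √(5²−1.8²) = 4.665 (area = (24/2)·4.665²·sin(360°/24) = 67.58 mm²); the cube at (-2.5, 1.5) does not reach this height (z outside [3.5, 6.5]); the 19×13 cube at (9, 12) contributes its full rectangle (area 247.00 mm²); Combining (union): the 2 present regions are separate (no shared area or edge), so areas and boundary lengths simply add and each stays a separate island — area = 314.58 mm². At z = 7.36: the r=5 sphere contributes a regular 24-gon of circumradius √(5²−2.36²) = 4.408 (area = (24/2)·4.408²·sin(360°/24) = 60.35 mm²); the cube at (-2.5, 1.5) is not intersected at this z (z outside [3.5, 6.5]); the cube at (9, 12) does not reach this height (z outside [2.5, 5.5]); Taking the union: only the r=5 sphere is present, so the union is just that shape — area = 60.35 mm². Checking containment: the cross-section at z = 7.36 is a subset of the cross-section at z = 3.2.

entirely on top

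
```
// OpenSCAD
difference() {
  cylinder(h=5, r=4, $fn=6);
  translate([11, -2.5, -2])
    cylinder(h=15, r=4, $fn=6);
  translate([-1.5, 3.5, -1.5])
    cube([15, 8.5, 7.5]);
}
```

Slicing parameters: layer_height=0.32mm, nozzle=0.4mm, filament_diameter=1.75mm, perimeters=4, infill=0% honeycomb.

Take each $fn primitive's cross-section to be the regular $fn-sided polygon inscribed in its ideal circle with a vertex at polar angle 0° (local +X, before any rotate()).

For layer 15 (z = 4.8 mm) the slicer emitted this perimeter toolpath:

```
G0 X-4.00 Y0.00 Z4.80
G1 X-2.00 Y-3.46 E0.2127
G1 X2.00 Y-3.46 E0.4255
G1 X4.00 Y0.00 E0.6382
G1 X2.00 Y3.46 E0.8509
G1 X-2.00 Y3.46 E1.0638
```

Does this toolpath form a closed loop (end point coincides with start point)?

no

Start point (G0): (-4.00, 0.00). End point (last G1): the path does not return to the start — open.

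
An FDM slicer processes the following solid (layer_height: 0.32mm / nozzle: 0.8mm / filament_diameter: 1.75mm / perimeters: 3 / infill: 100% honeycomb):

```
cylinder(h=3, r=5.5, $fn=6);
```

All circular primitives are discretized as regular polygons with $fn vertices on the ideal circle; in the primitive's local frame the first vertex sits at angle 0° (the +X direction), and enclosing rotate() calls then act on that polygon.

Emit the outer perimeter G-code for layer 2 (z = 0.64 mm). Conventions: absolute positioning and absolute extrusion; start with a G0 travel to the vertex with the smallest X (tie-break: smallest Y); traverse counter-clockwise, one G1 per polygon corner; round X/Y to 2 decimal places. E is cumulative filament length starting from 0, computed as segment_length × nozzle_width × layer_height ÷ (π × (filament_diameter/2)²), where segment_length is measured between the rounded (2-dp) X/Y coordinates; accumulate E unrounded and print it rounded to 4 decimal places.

G0 X-5.50 Y0.00 Z0.64
G1 X-2.75 Y-4.76 E0.5851
G1 X2.75 Y-4.76 E1.1705
G1 X5.50 Y0.00 E1.7556
G1 X2.75 Y4.76 E2.3406
G1 X-2.75 Y4.76 E2.9260
G1 X-5.50 Y0.00 E3.5111

At z = 0.64 mm: the r=5.5 cylinder contributes a regular 6-gon of circumradius 5.5. The outline is a single polygon with 6 vertices. Extrusion per mm of travel: 0.8 × 0.32 / (π × 0.875²) = 0.106432. Accumulating E over each segment gives final E = 3.5111.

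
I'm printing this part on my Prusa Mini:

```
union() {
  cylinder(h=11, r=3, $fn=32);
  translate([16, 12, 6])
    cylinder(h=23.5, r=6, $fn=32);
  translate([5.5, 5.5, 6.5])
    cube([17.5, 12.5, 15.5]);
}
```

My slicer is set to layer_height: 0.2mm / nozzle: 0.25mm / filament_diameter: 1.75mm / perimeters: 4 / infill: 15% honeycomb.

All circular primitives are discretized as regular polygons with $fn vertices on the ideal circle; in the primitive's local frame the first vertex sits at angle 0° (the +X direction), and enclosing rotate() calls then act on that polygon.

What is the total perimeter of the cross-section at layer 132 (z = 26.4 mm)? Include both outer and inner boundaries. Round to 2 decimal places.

At z = 26.4 mm: the cylinder is not intersected at this z (z outside [0, 11]); the cylinder at (16, 12): section is a regular 32-gon, circumradius r=6 (perimeter = 2·32·6.000·sin(180°/32) = 37.64 mm); the cube at (5.5, 5.5) does not reach this height (z outside [6.5, 22]); Merging all regions: only the r=6 cylinder at (16, 12) is present, so the union is just that shape — boundary = 37.64 mm. Overall, the cross-section is a single solid region. Total boundary length (outer) = 37.64 mm.

37.64 mm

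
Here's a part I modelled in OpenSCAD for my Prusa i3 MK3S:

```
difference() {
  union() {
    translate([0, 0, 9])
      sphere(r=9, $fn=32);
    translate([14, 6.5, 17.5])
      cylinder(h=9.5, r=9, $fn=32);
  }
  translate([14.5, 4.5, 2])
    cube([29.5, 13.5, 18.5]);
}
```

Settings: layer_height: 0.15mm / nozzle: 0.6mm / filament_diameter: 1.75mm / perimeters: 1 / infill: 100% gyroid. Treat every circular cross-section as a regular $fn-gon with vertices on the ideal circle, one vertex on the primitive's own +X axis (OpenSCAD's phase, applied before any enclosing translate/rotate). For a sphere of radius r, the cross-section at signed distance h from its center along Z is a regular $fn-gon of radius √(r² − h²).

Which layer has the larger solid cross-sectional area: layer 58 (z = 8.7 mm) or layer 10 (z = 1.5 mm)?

layer 58 (z = 8.7 mm)

Layer 58 (z = 8.7): the sphere: section is a regular 32-gon, circumradius = √(r²−h²) = √(9²−0.3²) = 8.995 (area = (32/2)·8.995²·sin(360°/32) = 252.56 mm²); the cylinder at (14, 6.5) is absent (z outside [17.5, 27]); Taking the union: only the r=9 sphere is present, so the union is just that shape — area = 252.56 mm²; the cube at (14.5, 4.5) (footprint 29.5×13.5) is included at this height (area 398.25 mm²); Subtracting the remaining from the first: starting from that combined region (252.56 mm²), the 29.5×13.5 cube at (14.5, 4.5) misses the remaining region (no effect) — area = 252.56 mm². So its area = 252.56 mm². Layer 10 (z = 1.5): the r=9 sphere slices to a regular 32-gon of circumradius 4.975 (√(r²−h²) with h=7.5 from center) (area = (32/2)·4.975²·sin(360°/32) = 77.26 mm²); the cylinder at (14, 6.5) is not intersected at this z (z outside [17.5, 27]); Combining (union): only the r=9 sphere is present, so the union is just that shape — area = 77.26 mm²; the cube at (14.5, 4.5) is not intersected at this z (z outside [2, 20.5]); After the difference (first − rest): none of the subtracted shapes is present at this height, so the result so far is unchanged — area = 77.26 mm². So its area = 77.26 mm². Layer 58 is larger (252.56 vs 77.26 mm²).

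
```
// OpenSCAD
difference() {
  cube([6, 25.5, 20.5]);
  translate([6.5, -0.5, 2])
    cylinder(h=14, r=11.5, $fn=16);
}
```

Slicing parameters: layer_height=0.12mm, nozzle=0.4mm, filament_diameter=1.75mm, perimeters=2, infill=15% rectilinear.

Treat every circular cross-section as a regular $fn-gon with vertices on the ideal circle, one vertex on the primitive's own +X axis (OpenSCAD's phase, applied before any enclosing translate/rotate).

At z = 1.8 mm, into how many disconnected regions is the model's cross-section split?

1

At z = 1.8 mm: the 6×25.5 cube contributes its full rectangle; the cylinder at (6.5, -0.5) does not reach this height (z outside [2, 16]); After the difference (first − rest): none of the subtracted shapes is present at this height, so the 6×25.5 cube is unchanged — 1 connected region. The result has 1 disconnected region.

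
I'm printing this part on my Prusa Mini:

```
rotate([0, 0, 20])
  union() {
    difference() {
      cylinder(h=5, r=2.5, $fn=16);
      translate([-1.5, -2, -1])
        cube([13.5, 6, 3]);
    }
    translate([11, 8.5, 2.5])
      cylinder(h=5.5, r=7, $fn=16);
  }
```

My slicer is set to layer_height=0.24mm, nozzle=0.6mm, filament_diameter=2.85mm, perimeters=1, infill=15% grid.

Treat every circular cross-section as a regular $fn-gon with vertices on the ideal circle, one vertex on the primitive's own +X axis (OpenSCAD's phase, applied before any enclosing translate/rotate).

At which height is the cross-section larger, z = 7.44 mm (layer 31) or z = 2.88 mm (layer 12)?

layer 12 (z = 2.88 mm)

Layer 31 (z = 7.44): the cylinder is absent (z outside [0, 5]); the cube at (-1.5, -2) does not reach this height (z outside [-1, 2]); Subtracting the remaining from the first: the first operand is absent here, so nothing remains; the r=7 cylinder at (11, 8.5) contributes a regular 16-gon of circumradius 7 (area = (16/2)·7.000²·sin(360°/16) = 150.01 mm²); Merging all regions: only the r=7 cylinder at (11, 8.5) is present, so the union is just that shape — area = 150.01 mm²; (whole slice rotated 20° about Z — lengths, areas and connectivity unchanged). So its area = 150.01 mm². Layer 12 (z = 2.88): the r=2.5 cylinder contributes a regular 16-gon of circumradius 2.5 (area = (16/2)·2.500²·sin(360°/16) = 19.13 mm²); the cube at (-1.5, -2) is not intersected at this z (z outside [-1, 2]); After the difference (first − rest): none of the subtracted shapes is present at this height, so the r=2.5 cylinder is unchanged — area = 19.13 mm²; the r=7 cylinder at (11, 8.5) gives a regular 16-gon of circumradius 7 (constant along its height) (area = (16/2)·7.000²·sin(360°/16) = 150.01 mm²); Taking the union: the 2 present regions are separate (no shared area or edge), so areas and boundary lengths simply add and each stays a separate island — area = 169.15 mm²; (whole slice rotated 20° about Z — lengths, areas and connectivity unchanged). So its area = 169.15 mm². Layer 12 is larger (169.15 vs 150.01 mm²).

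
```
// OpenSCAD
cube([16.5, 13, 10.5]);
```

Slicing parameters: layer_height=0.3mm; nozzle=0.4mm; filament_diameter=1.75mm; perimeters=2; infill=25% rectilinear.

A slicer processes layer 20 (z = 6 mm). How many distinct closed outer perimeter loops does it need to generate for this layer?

1

At z = 6 mm: the cube is present — its section is the full 16.5×13 rectangle. The result has 1 disconnected region.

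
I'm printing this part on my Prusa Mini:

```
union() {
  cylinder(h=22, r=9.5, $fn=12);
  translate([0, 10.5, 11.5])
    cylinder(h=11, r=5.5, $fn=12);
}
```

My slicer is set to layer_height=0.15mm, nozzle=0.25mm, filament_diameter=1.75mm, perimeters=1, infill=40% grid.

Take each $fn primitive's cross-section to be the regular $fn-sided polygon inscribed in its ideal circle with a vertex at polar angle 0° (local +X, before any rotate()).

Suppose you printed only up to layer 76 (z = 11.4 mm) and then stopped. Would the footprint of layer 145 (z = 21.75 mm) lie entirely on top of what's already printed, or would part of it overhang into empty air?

part overhangs

Compare the two slices. At z = 11.4: the r=9.5 cylinder contributes a regular 12-gon of circumradius 9.5 (area = (12/2)·9.500²·sin(360°/12) = 270.75 mm²); the cylinder at (0, 10.5) is not intersected at this z (z outside [11.5, 22.5]); Merging all regions: only the r=9.5 cylinder is present, so the union is just that shape — area = 270.75 mm². At z = 21.75: the r=9.5 cylinder gives a regular 12-gon of circumradius 9.5 (constant along its height) (area = (12/2)·9.500²·sin(360°/12) = 270.75 mm²); the cylinder at (0, 10.5): section is a regular 12-gon, circumradius r=5.5 (area = (12/2)·5.500²·sin(360°/12) = 90.75 mm²); Taking the union: the regions partially overlap — summed areas 361.50 mm² minus the doubly-counted overlap 27.79 mm² gives 333.71 mm² — area = 333.71 mm². Checking containment: at z = 21.75 the cross-section extends beyond the z = 11.4 cross-section by about 62.96 mm².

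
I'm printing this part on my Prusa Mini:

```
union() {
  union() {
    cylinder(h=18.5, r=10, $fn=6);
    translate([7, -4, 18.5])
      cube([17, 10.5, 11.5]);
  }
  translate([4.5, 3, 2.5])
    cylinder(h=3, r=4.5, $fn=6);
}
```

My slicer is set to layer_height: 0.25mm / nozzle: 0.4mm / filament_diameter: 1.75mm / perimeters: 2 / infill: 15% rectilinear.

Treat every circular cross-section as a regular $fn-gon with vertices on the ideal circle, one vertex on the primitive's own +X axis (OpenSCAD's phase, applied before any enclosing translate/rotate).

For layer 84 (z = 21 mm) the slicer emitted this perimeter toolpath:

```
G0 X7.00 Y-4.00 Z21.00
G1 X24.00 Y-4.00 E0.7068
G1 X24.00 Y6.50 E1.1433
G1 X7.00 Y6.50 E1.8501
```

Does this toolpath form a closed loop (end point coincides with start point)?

no

Start point (G0): (7.00, -4.00). End point (last G1): the path does not return to the start — open.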